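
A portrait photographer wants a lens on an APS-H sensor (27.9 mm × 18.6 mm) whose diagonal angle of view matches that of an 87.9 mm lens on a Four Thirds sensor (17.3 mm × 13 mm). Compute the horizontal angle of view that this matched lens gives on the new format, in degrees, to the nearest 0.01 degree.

11.70°

Sensor diagonal = √(17.3² + 13²) = √468.2900 ≈ 21.6400 mm.
Sensor diagonal = √(27.9² + 18.6²) = √1124.3700 ≈ 33.5316 mm.
Equal diagonal AOV ⇒ f₂ = f₁ · 33.5316/21.6400 = 87.9 × 1.54952 ≈ 136.2028 mm.
Horizontal AOV on the new format = 2·arctan(27.9 / (2 × 136.2028)) = 2·arctan(0.10242) ≈ 11.6958°.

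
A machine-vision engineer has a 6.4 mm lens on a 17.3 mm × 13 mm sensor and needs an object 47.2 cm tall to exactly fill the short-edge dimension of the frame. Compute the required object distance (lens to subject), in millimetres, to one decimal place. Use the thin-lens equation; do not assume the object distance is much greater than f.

238.8 mm

W: 47.2 cm = 472 mm.
Magnification m = h/W = dᵢ/dₒ; combined with 1/f = 1/dₒ + 1/dᵢ this gives dₒ = f·(1 + W/h).
dₒ = 6.4 mm × (1 + 472/13) = 6.4 × 37.3077 ≈ 238.769 mm.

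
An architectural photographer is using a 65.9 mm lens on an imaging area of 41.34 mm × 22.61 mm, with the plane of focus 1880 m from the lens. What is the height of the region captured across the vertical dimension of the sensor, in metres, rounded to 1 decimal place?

645.0 m

dₒ: 1880 m = 1.88e+06 mm.
Similar triangles through the lens centre give W/dₒ = h/dᵢ; with 1/f = 1/dₒ + 1/dᵢ this gives W = h·(dₒ − f)/f.
W = 22.61 mm × (1.88e+06 − 65.9) / 65.9 = 22.61 × 28527.0728 ≈ 644997.117 mm = 644.997 m.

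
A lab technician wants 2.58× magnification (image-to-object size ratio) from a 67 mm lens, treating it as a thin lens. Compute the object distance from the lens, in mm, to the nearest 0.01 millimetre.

92.97 mm

With m = dᵢ/dₒ and 1/f = 1/dₒ + 1/dᵢ, substituting dᵢ = m·dₒ gives 1/f = (1 + 1/m)/dₒ, hence dₒ = f·(1 + 1/m).
dₒ = 67 × (1 + 1/2.58) = 67 × 1.38760 ≈ 92.969 mm.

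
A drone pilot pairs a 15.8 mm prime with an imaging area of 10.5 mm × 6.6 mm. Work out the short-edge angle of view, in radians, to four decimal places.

Angle of view α = 2·arctan(h/2f) with h = 6.6 mm and f = 15.8 mm.
h/2f = 0.20886; arctan(0.20886) ≈ 0.2059 rad, so α ≈ 0.4118 rad.

0.4118 rad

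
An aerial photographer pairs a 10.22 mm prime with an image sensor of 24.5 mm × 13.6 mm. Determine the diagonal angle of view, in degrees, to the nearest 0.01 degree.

Sensor diagonal = √(24.5² + 13.6²) = √785.2100 ≈ 28.0216 mm.
Angle of view α = 2·arctan(d/2f) with d = 28.0216 mm and f = 10.22 mm.
d/2f = 1.37092; arctan(1.37092) ≈ 53.8916°, so α ≈ 107.7832°.

107.78°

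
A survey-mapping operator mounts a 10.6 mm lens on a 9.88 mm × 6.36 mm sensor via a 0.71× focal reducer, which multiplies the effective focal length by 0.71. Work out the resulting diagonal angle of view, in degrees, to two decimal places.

75.95°

Effective focal length f = 10.6 × 0.71 = 7.526 mm.
Sensor diagonal = √(9.88² + 6.36²) = √138.0640 ≈ 11.7501 mm.
α = 2·arctan(11.750 / (2 × 7.526)) = 2·arctan(0.78063) ≈ 75.9534°.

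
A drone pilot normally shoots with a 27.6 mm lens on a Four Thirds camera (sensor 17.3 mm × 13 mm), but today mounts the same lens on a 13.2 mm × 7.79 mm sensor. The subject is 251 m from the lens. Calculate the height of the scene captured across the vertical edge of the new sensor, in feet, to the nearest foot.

232 ft

The focal length stays 27.6 mm; the relevant sensor dimension is now h = 7.79 mm. Object distance dₒ = 251 m = 251000 mm.
Thin-lens field height W = h·(dₒ − f)/f = 7.79 × (251000 − 27.6)/27.6 ≈ 70836.051 mm = 70836.051/304.8 ft = 232.402 ft.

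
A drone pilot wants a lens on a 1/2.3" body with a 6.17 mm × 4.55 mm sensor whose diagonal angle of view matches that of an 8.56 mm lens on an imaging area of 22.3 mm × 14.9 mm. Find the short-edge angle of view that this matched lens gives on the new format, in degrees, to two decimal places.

85.83°

Sensor diagonal = √(22.3² + 14.9²) = √719.3000 ≈ 26.8198 mm.
Sensor diagonal = √(6.17² + 4.55²) = √58.7714 ≈ 7.6663 mm.
Equal diagonal AOV ⇒ f₂ = f₁ · 7.6663/26.8198 = 8.56 × 0.28584 ≈ 2.4468 mm.
Short-edge AOV on the new format = 2·arctan(4.55 / (2 × 2.4468)) = 2·arctan(0.92978) ≈ 85.8321°.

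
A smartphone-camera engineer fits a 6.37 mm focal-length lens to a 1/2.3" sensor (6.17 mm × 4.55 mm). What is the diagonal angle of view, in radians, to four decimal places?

Sensor diagonal = √(6.17² + 4.55²) = √58.7714 ≈ 7.6663 mm.
Angle of view α = 2·arctan(d/2f) with d = 7.6663 mm and f = 6.37 mm.
d/2f = 0.60175; arctan(0.60175) ≈ 0.5417 rad, so α ≈ 1.0834 rad.

1.0834 rad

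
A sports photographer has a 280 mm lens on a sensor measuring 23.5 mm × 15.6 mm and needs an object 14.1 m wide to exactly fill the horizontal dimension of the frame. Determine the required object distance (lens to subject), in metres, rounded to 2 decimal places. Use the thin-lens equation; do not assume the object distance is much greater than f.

W: 14.1 m = 14100 mm.
Magnification m = w/W = dᵢ/dₒ; combined with 1/f = 1/dₒ + 1/dᵢ this gives dₒ = f·(1 + W/w).
dₒ = 280 mm × (1 + 14100/23.5) = 280 × 601.0000 ≈ 168280.000 mm = 168.28 m.

168.28 m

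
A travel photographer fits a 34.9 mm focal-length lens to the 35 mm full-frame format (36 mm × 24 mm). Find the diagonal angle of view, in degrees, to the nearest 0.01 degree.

Sensor diagonal = √(36² + 24²) = √1872.0000 ≈ 43.2666 mm.
Angle of view α = 2·arctan(d/2f) with d = 43.2666 mm and f = 34.9 mm.
d/2f = 0.61987; arctan(0.61987) ≈ 31.7933°, so α ≈ 63.5867°.

63.59°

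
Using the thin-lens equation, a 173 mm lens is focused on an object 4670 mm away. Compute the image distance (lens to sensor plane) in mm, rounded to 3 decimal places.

1/dᵢ = 1/f − 1/dₒ = 1/173 − 1/4670 = 0.0055662 mm⁻¹.
dᵢ = 1/0.0055662 ≈ 179.6553 mm.

179.655 mm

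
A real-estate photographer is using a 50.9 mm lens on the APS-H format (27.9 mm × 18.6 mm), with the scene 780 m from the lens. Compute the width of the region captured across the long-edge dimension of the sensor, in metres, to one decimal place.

427.5 m

dₒ: 780 m = 780000 mm.
Similar triangles through the lens centre give W/dₒ = w/dᵢ; with 1/f = 1/dₒ + 1/dᵢ this gives W = w·(dₒ − f)/f.
W = 27.9 mm × (780000 − 50.9) / 50.9 = 27.9 × 15323.1650 ≈ 427516.304 mm = 427.516 m.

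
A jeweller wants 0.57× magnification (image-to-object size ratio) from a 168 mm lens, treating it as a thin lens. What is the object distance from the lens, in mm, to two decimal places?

462.74 mm

With m = dᵢ/dₒ and 1/f = 1/dₒ + 1/dᵢ, substituting dᵢ = m·dₒ gives 1/f = (1 + 1/m)/dₒ, hence dₒ = f·(1 + 1/m).
dₒ = 168 × (1 + 1/0.57) = 168 × 2.75439 ≈ 462.737 mm.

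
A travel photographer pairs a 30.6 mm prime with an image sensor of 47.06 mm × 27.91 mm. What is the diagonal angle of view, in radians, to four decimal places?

1.4590 rad

Sensor diagonal = √(47.06² + 27.91²) = √2993.6117 ≈ 54.7139 mm.
Angle of view α = 2·arctan(d/2f) with d = 54.7139 mm and f = 30.6 mm.
d/2f = 0.89402; arctan(0.89402) ≈ 0.7295 rad, so α ≈ 1.4590 rad.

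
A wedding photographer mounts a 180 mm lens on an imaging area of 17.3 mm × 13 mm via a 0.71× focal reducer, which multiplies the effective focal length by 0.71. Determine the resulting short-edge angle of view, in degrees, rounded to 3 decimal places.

5.823°

Effective focal length f = 180 × 0.71 = 127.8 mm.
α = 2·arctan(13 / (2 × 127.8)) = 2·arctan(0.05086) ≈ 5.8232°.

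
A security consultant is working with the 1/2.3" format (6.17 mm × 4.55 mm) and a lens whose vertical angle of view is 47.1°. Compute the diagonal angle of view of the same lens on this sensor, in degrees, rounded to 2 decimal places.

From the vertical AOV: f = 4.55 / (2·tan(23.55°)) = 4.55 / 0.87170 ≈ 5.2197 mm.
Sensor diagonal = √(6.17² + 4.55²) = √58.7714 ≈ 7.6663 mm.
Diagonal AOV = 2·arctan(7.6663 / (2 × 5.2197)) = 2·arctan(0.73436) ≈ 72.5842°.

72.58°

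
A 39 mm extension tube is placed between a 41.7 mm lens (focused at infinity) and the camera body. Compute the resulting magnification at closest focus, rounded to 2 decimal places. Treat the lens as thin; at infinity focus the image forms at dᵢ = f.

The tube moves the image plane from f to f + e, so dᵢ = 41.7 + 39 = 80.7 mm. Focus is achieved when 1/f = 1/dₒ + 1/dᵢ, giving dₒ = 1/(1/f − 1/(f+e)).
Magnification m = dᵢ/dₒ = (f+e)·(1/f − 1/(f+e)) = e/f = 39/41.7 ≈ 0.9353.

0.94×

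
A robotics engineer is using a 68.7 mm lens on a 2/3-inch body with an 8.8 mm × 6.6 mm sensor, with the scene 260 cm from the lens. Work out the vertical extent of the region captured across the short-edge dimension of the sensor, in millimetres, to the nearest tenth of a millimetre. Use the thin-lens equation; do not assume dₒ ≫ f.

dₒ: 260 cm = 2600 mm.
Similar triangles through the lens centre give W/dₒ = h/dᵢ; with 1/f = 1/dₒ + 1/dᵢ this gives W = h·(dₒ − f)/f.
W = 6.6 mm × (2600 − 68.7) / 68.7 = 6.6 × 36.8457 ≈ 243.182 mm.

243.2 mm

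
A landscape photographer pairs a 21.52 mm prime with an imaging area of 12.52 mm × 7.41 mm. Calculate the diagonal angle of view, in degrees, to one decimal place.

Sensor diagonal = √(12.52² + 7.41²) = √211.6585 ≈ 14.5485 mm.
Angle of view α = 2·arctan(d/2f) with d = 14.5485 mm and f = 21.52 mm.
d/2f = 0.33802; arctan(0.33802) ≈ 18.6764°, so α ≈ 37.3528°.

37.4°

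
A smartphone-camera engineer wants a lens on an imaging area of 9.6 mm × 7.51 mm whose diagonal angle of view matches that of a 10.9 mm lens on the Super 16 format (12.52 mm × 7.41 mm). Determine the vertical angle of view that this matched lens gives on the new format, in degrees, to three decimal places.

Sensor diagonal = √(12.52² + 7.41²) = √211.6585 ≈ 14.5485 mm.
Sensor diagonal = √(9.6² + 7.51²) = √148.5601 ≈ 12.1885 mm.
Equal diagonal AOV ⇒ f₂ = f₁ · 12.1885/14.5485 = 10.9 × 0.83779 ≈ 9.1319 mm.
Vertical AOV on the new format = 2·arctan(7.51 / (2 × 9.1319)) = 2·arctan(0.41120) ≈ 44.7047°.

44.705°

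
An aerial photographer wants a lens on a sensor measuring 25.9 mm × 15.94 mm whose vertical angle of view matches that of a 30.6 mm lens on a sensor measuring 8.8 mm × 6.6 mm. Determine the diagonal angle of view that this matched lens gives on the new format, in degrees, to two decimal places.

Equal vertical AOV ⇒ f₂ = f₁ · 15.94/6.6 = 30.6 × 2.41515 ≈ 73.9036 mm.
Sensor diagonal = √(25.9² + 15.94²) = √924.8936 ≈ 30.4121 mm.
Diagonal AOV on the new format = 2·arctan(30.4121 / (2 × 73.9036)) = 2·arctan(0.20575) ≈ 23.2533°.

23.25°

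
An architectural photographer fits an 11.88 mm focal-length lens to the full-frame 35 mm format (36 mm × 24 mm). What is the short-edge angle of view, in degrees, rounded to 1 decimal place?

90.6°

Angle of view α = 2·arctan(h/2f) with h = 24 mm and f = 11.88 mm.
h/2f = 1.01010; arctan(1.01010) ≈ 45.2879°, so α ≈ 90.5758°.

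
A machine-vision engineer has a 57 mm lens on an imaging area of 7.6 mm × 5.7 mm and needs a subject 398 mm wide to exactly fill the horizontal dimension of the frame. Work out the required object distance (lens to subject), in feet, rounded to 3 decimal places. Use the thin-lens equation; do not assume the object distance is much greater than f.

9.980 ft

Magnification m = w/W = dᵢ/dₒ; combined with 1/f = 1/dₒ + 1/dᵢ this gives dₒ = f·(1 + W/w).
dₒ = 57 mm × (1 + 398/7.6) = 57 × 53.3684 ≈ 3042.000 mm = 3042.000/304.8 ft = 9.98032 ft.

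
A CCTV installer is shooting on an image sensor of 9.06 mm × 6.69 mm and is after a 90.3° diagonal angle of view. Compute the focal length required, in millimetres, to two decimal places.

Sensor diagonal = √(9.06² + 6.69²) = √126.8397 ≈ 11.2623 mm.
From α = 2·arctan(d/2f) we get f = d / (2·tan(α/2)).
With d = 11.2623 mm and α/2 = 45.15°, tan(α/2) ≈ 1.00525, so f ≈ 11.2623 / 2.01050 ≈ 5.6017 mm.

5.60 mm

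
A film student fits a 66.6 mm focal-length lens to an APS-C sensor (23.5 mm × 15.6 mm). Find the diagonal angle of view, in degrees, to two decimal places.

23.91°

Sensor diagonal = √(23.5² + 15.6²) = √795.6100 ≈ 28.2066 mm.
Angle of view α = 2·arctan(d/2f) with d = 28.2066 mm and f = 66.6 mm.
d/2f = 0.21176; arctan(0.21176) ≈ 11.9564°, so α ≈ 23.9128°.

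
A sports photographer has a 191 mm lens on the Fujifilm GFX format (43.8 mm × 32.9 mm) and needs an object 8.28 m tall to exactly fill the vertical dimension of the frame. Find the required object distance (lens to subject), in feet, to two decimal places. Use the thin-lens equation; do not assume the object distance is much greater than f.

158.33 ft

W: 8.28 m = 8280 mm.
Magnification m = h/W = dᵢ/dₒ; combined with 1/f = 1/dₒ + 1/dᵢ this gives dₒ = f·(1 + W/h).
dₒ = 191 mm × (1 + 8280/32.9) = 191 × 252.6717 ≈ 48260.301 mm = 48260.301/304.8 ft = 158.334 ft.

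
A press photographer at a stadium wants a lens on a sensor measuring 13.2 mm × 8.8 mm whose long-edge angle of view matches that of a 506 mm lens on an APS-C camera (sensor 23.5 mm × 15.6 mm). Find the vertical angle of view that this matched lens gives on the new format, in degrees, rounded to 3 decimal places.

Equal long-edge AOV ⇒ f₂ = f₁ · 13.2/23.5 = 506 × 0.56170 ≈ 284.2213 mm.
Vertical AOV on the new format = 2·arctan(8.8 / (2 × 284.2213)) = 2·arctan(0.01548) ≈ 1.7738°.

1.774°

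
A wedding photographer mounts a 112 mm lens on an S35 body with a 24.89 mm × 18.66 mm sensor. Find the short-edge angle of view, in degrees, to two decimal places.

Angle of view α = 2·arctan(h/2f) with h = 18.66 mm and f = 112 mm.
h/2f = 0.08330; arctan(0.08330) ≈ 4.7619°, so α ≈ 9.5239°.

9.52°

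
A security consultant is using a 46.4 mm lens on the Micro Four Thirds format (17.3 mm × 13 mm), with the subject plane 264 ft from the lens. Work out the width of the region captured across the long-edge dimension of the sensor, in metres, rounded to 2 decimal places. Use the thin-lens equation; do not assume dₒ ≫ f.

dₒ: 264 ft × 304.8 mm/ft = 80467.20 mm.
Similar triangles through the lens centre give W/dₒ = w/dᵢ; with 1/f = 1/dₒ + 1/dᵢ this gives W = w·(dₒ − f)/f.
W = 17.3 mm × (80467.2 − 46.4) / 46.4 = 17.3 × 1733.2068 ≈ 29984.478 mm = 29.9845 m.

29.98 m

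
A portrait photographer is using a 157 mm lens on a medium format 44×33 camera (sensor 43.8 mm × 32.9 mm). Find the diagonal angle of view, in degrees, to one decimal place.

Sensor diagonal = √(43.8² + 32.9²) = √3000.8500 ≈ 54.7800 mm.
Angle of view α = 2·arctan(d/2f) with d = 54.7800 mm and f = 157 mm.
d/2f = 0.17446; arctan(0.17446) ≈ 9.8961°, so α ≈ 19.7923°.

19.8°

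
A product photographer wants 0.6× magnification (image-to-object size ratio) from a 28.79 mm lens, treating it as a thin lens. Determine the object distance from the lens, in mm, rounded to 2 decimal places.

With m = dᵢ/dₒ and 1/f = 1/dₒ + 1/dᵢ, substituting dᵢ = m·dₒ gives 1/f = (1 + 1/m)/dₒ, hence dₒ = f·(1 + 1/m).
dₒ = 28.79 × (1 + 1/0.6) = 28.79 × 2.66667 ≈ 76.773 mm.

76.77 mm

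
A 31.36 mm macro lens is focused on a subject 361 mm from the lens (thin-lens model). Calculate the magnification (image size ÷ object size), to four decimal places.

0.0951×

Thin lens: 1/f = 1/dₒ + 1/dᵢ → 1/dᵢ = 1/31.36 − 1/361 = 0.0291177 mm⁻¹, so dᵢ ≈ 34.3434 mm.
Magnification m = dᵢ/dₒ = 34.3434/361 ≈ 0.09513.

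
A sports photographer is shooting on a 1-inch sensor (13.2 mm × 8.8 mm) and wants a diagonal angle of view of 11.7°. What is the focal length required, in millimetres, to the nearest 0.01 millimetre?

77.42 mm

Sensor diagonal = √(13.2² + 8.8²) = √251.6800 ≈ 15.8644 mm.
From α = 2·arctan(d/2f) we get f = d / (2·tan(α/2)).
With d = 15.8644 mm and α/2 = 5.85°, tan(α/2) ≈ 0.10246, so f ≈ 15.8644 / 0.20492 ≈ 77.4191 mm.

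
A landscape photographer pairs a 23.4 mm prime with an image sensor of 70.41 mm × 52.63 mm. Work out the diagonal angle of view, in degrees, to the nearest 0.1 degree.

123.9°

Sensor diagonal = √(70.41² + 52.63²) = √7727.4850 ≈ 87.9061 mm.
Angle of view α = 2·arctan(d/2f) with d = 87.9061 mm and f = 23.4 mm.
d/2f = 1.87834; arctan(1.87834) ≈ 61.9698°, so α ≈ 123.9396°.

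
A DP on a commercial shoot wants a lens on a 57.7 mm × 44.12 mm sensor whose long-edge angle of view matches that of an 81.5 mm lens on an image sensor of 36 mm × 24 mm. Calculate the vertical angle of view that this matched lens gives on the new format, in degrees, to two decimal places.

19.17°

Equal long-edge AOV ⇒ f₂ = f₁ · 57.7/36 = 81.5 × 1.60278 ≈ 130.6264 mm.
Vertical AOV on the new format = 2·arctan(44.12 / (2 × 130.6264)) = 2·arctan(0.16888) ≈ 19.1712°.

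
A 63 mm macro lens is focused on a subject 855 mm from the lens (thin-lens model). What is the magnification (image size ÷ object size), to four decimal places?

Thin lens: 1/f = 1/dₒ + 1/dᵢ → 1/dᵢ = 1/63 − 1/855 = 0.0147034 mm⁻¹, so dᵢ ≈ 68.0114 mm.
Magnification m = dᵢ/dₒ = 68.0114/855 ≈ 0.07955.

0.0795×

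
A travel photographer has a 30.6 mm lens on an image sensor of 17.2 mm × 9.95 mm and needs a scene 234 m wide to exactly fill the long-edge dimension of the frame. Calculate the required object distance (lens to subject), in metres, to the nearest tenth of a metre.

W: 234 m = 234000 mm.
Magnification m = w/W = dᵢ/dₒ; combined with 1/f = 1/dₒ + 1/dᵢ this gives dₒ = f·(1 + W/w).
dₒ = 30.6 mm × (1 + 234000/17.2) = 30.6 × 13605.6512 ≈ 416332.926 mm = 416.333 m.

416.3 m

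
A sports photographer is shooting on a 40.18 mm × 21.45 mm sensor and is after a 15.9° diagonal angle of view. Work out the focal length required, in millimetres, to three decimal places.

163.075 mm

Sensor diagonal = √(40.18² + 21.45²) = √2074.5349 ≈ 45.5471 mm.
From α = 2·arctan(d/2f) we get f = d / (2·tan(α/2)).
With d = 45.5471 mm and α/2 = 7.95°, tan(α/2) ≈ 0.13965, so f ≈ 45.5471 / 0.27930 ≈ 163.0746 mm.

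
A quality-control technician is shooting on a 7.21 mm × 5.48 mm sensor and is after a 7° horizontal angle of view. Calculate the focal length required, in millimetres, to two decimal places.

58.94 mm

From α = 2·arctan(w/2f) we get f = w / (2·tan(α/2)).
With w = 7.21 mm and α/2 = 3.5°, tan(α/2) ≈ 0.06116, so f ≈ 7.21 / 0.12233 ≈ 58.9412 mm.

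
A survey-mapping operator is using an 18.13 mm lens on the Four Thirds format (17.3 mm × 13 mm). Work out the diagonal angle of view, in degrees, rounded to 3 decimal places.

61.658°

Sensor diagonal = √(17.3² + 13²) = √468.2900 ≈ 21.6400 mm.
Angle of view α = 2·arctan(d/2f) with d = 21.6400 mm and f = 18.13 mm.
d/2f = 0.59680; arctan(0.59680) ≈ 30.8288°, so α ≈ 61.6576°.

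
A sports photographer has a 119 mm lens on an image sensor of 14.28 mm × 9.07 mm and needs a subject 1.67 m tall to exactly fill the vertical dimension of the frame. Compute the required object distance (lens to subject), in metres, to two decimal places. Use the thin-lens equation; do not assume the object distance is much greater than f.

22.03 m

W: 1.67 m = 1670 mm.
Magnification m = h/W = dᵢ/dₒ; combined with 1/f = 1/dₒ + 1/dᵢ this gives dₒ = f·(1 + W/h).
dₒ = 119 mm × (1 + 1670/9.07) = 119 × 185.1235 ≈ 22029.695 mm = 22.0297 m.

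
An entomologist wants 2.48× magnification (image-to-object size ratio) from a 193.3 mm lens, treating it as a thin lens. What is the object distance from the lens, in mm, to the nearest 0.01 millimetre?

271.24 mm

With m = dᵢ/dₒ and 1/f = 1/dₒ + 1/dᵢ, substituting dᵢ = m·dₒ gives 1/f = (1 + 1/m)/dₒ, hence dₒ = f·(1 + 1/m).
dₒ = 193.3 × (1 + 1/2.48) = 193.3 × 1.40323 ≈ 271.244 mm.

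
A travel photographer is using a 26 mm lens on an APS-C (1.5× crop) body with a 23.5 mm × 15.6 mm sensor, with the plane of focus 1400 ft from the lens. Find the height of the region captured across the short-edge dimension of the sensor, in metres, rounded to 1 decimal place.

256.0 m

dₒ: 1400 ft × 304.8 mm/ft = 426719.99 mm.
Similar triangles through the lens centre give W/dₒ = h/dᵢ; with 1/f = 1/dₒ + 1/dᵢ this gives W = h·(dₒ − f)/f.
W = 15.6 mm × (426720 − 26) / 26 = 15.6 × 16411.3072 ≈ 256016.392 mm = 256.016 m.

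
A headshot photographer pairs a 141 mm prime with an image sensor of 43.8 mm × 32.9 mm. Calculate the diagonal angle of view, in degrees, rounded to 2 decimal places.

Sensor diagonal = √(43.8² + 32.9²) = √3000.8500 ≈ 54.7800 mm.
Angle of view α = 2·arctan(d/2f) with d = 54.7800 mm and f = 141 mm.
d/2f = 0.19426; arctan(0.19426) ≈ 10.9931°, so α ≈ 21.9862°.

21.99°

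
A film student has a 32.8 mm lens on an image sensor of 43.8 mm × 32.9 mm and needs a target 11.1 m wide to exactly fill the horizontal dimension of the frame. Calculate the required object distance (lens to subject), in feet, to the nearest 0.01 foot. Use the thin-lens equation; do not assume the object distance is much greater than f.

27.38 ft

W: 11.1 m = 11100 mm.
Magnification m = w/W = dᵢ/dₒ; combined with 1/f = 1/dₒ + 1/dᵢ this gives dₒ = f·(1 + W/w).
dₒ = 32.8 mm × (1 + 11100/43.8) = 32.8 × 254.4247 ≈ 8345.129 mm = 8345.129/304.8 ft = 27.379 ft.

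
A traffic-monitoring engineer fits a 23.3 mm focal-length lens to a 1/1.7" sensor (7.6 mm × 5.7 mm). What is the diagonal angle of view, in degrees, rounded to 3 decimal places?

23.045°

Sensor diagonal = √(7.6² + 5.7²) = √90.2500 ≈ 9.5000 mm.
Angle of view α = 2·arctan(d/2f) with d = 9.5000 mm and f = 23.3 mm.
d/2f = 0.20386; arctan(0.20386) ≈ 11.5226°, so α ≈ 23.0452°.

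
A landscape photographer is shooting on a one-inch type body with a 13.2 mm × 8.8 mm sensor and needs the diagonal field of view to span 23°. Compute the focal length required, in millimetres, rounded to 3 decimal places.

38.988 mm

Sensor diagonal = √(13.2² + 8.8²) = √251.6800 ≈ 15.8644 mm.
From α = 2·arctan(d/2f) we get f = d / (2·tan(α/2)).
With d = 15.8644 mm and α/2 = 11.5°, tan(α/2) ≈ 0.20345, so f ≈ 15.8644 / 0.40690 ≈ 38.9881 mm.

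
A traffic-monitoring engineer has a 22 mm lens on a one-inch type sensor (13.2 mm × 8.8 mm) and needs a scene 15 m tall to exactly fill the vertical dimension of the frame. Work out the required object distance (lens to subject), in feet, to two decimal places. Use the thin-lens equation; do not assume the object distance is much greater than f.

123.10 ft

W: 15 m = 15000 mm.
Magnification m = h/W = dᵢ/dₒ; combined with 1/f = 1/dₒ + 1/dᵢ this gives dₒ = f·(1 + W/h).
dₒ = 22 mm × (1 + 15000/8.8) = 22 × 1705.5455 ≈ 37522.000 mm = 37522.000/304.8 ft = 123.104 ft.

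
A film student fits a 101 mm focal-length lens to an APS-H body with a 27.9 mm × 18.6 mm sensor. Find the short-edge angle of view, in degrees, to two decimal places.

10.52°

Angle of view α = 2·arctan(h/2f) with h = 18.6 mm and f = 101 mm.
h/2f = 0.09208; arctan(0.09208) ≈ 5.2609°, so α ≈ 10.5218°.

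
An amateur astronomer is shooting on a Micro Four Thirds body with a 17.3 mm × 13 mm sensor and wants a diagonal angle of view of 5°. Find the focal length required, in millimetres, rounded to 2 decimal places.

Sensor diagonal = √(17.3² + 13²) = √468.2900 ≈ 21.6400 mm.
From α = 2·arctan(d/2f) we get f = d / (2·tan(α/2)).
With d = 21.6400 mm and α/2 = 2.5°, tan(α/2) ≈ 0.04366, so f ≈ 21.6400 / 0.08732 ≈ 247.8188 mm.

247.82 mm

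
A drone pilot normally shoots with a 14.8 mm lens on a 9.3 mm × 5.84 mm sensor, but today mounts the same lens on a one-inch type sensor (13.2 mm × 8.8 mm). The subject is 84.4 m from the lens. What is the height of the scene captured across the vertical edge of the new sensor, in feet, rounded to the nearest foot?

165 ft

The focal length stays 14.8 mm; the relevant sensor dimension is now h = 8.8 mm. Object distance dₒ = 84.4 m = 84400 mm.
Thin-lens field height W = h·(dₒ − f)/f = 8.8 × (84400 − 14.8)/14.8 ≈ 50174.984 mm = 50174.984/304.8 ft = 164.616 ft.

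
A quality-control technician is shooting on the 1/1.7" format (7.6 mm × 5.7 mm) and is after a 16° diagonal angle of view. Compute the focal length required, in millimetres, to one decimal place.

33.8 mm

Sensor diagonal = √(7.6² + 5.7²) = √90.2500 ≈ 9.5000 mm.
From α = 2·arctan(d/2f) we get f = d / (2·tan(α/2)).
With d = 9.5000 mm and α/2 = 8°, tan(α/2) ≈ 0.14054, so f ≈ 9.5000 / 0.28108 ≈ 33.7980 mm.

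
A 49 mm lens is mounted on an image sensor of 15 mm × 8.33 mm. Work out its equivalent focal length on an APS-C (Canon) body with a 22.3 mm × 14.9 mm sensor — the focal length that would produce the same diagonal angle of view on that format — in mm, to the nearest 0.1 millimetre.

Sensor diagonal = √(15² + 8.33²) = √294.3889 ≈ 17.1578 mm.
Sensor diagonal = √(22.3² + 14.9²) = √719.3000 ≈ 26.8198 mm.
Equal angle of view means equal diagonal/f ratio, so f₂ = f₁ · (diagonal₂/diagonal₁) = 49 × 26.8198/17.1578.
f₂ = 49 × 1.56313 ≈ 76.593 mm.

76.6 mm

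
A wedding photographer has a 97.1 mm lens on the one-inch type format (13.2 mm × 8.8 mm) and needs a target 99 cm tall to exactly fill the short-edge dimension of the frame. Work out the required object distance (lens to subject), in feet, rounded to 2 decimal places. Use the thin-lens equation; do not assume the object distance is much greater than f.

36.16 ft

W: 99 cm = 990 mm.
Magnification m = h/W = dᵢ/dₒ; combined with 1/f = 1/dₒ + 1/dᵢ this gives dₒ = f·(1 + W/h).
dₒ = 97.1 mm × (1 + 990/8.8) = 97.1 × 113.5000 ≈ 11020.850 mm = 11020.850/304.8 ft = 36.1576 ft.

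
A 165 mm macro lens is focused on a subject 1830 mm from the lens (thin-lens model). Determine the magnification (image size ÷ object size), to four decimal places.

Thin lens: 1/f = 1/dₒ + 1/dᵢ → 1/dᵢ = 1/165 − 1/1830 = 0.0055142 mm⁻¹, so dᵢ ≈ 181.3514 mm.
Magnification m = dᵢ/dₒ = 181.3514/1830 ≈ 0.09910.

0.0991×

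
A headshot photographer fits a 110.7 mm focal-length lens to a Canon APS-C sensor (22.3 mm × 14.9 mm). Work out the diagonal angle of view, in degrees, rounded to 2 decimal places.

13.81°

Sensor diagonal = √(22.3² + 14.9²) = √719.3000 ≈ 26.8198 mm.
Angle of view α = 2·arctan(d/2f) with d = 26.8198 mm and f = 110.7 mm.
d/2f = 0.12114; arctan(0.12114) ≈ 6.9070°, so α ≈ 13.8140°.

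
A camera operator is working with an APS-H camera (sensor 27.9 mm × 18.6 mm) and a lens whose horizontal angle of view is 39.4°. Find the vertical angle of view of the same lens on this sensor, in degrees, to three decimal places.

26.851°

From the horizontal AOV: f = 27.9 / (2·tan(19.7°)) = 27.9 / 0.71610 ≈ 38.9608 mm.
Vertical AOV = 2·arctan(18.6 / (2 × 38.9608)) = 2·arctan(0.23870) ≈ 26.8507°.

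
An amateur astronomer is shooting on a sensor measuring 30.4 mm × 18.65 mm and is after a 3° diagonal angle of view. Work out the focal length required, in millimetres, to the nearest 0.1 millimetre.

Sensor diagonal = √(30.4² + 18.65²) = √1271.9825 ≈ 35.6649 mm.
From α = 2·arctan(d/2f) we get f = d / (2·tan(α/2)).
With d = 35.6649 mm and α/2 = 1.5°, tan(α/2) ≈ 0.02619, so f ≈ 35.6649 / 0.05237 ≈ 680.9931 mm.

681.0 mm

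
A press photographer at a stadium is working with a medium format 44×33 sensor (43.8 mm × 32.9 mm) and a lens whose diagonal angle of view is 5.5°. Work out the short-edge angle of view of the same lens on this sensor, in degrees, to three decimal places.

Sensor diagonal = √(43.8² + 32.9²) = √3000.8500 ≈ 54.7800 mm.
From the diagonal AOV: f = 54.7800 / (2·tan(2.75°)) = 54.7800 / 0.09607 ≈ 570.2278 mm.
Short-edge AOV = 2·arctan(32.9 / (2 × 570.2278)) = 2·arctan(0.02885) ≈ 3.3048°.

3.305°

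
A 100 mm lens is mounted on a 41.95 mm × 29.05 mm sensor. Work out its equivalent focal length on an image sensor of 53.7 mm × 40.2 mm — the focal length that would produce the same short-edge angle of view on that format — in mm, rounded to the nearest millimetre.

138 mm

Equal angle of view means equal height/f ratio, so f₂ = f₁ · (height₂/height₁) = 100 × 40.2/29.05.
f₂ = 100 × 1.38382 ≈ 138.382 mm.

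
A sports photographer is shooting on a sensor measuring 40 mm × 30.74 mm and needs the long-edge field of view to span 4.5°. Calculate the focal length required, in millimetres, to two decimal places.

509.03 mm

From α = 2·arctan(w/2f) we get f = w / (2·tan(α/2)).
With w = 40 mm and α/2 = 2.25°, tan(α/2) ≈ 0.03929, so f ≈ 40 / 0.07858 ≈ 509.0340 mm.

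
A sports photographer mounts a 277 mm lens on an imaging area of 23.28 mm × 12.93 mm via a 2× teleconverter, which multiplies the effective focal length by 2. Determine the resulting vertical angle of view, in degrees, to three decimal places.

Effective focal length f = 277 × 2 = 554 mm.
α = 2·arctan(12.93 / (2 × 554)) = 2·arctan(0.01167) ≈ 1.3372°.

1.337°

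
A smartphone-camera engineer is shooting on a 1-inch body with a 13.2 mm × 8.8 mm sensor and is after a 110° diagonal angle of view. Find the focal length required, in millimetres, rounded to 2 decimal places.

5.55 mm

Sensor diagonal = √(13.2² + 8.8²) = √251.6800 ≈ 15.8644 mm.
From α = 2·arctan(d/2f) we get f = d / (2·tan(α/2)).
With d = 15.8644 mm and α/2 = 55°, tan(α/2) ≈ 1.42815, so f ≈ 15.8644 / 2.85630 ≈ 5.5542 mm.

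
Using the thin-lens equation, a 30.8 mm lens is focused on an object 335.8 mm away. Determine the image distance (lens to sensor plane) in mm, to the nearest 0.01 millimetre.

1/dᵢ = 1/f − 1/dₒ = 1/30.8 − 1/335.8 = 0.0294896 mm⁻¹.
dᵢ = 1/0.0294896 ≈ 33.9103 mm.

33.91 mm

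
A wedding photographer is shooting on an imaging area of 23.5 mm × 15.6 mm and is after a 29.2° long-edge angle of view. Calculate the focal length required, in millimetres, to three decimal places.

From α = 2·arctan(w/2f) we get f = w / (2·tan(α/2)).
With w = 23.5 mm and α/2 = 14.6°, tan(α/2) ≈ 0.26048, so f ≈ 23.5 / 0.52096 ≈ 45.1089 mm.

45.109 mm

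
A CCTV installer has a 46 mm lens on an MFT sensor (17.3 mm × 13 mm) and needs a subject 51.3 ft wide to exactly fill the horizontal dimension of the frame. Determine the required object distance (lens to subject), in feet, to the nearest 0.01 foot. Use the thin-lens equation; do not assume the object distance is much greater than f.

136.56 ft

W: 51.3 ft × 304.8 mm/ft = 15636.24 mm.
Magnification m = w/W = dᵢ/dₒ; combined with 1/f = 1/dₒ + 1/dᵢ this gives dₒ = f·(1 + W/w).
dₒ = 46 mm × (1 + 15636.2/17.3) = 46 × 904.8289 ≈ 41622.128 mm = 41622.128/304.8 ft = 136.556 ft.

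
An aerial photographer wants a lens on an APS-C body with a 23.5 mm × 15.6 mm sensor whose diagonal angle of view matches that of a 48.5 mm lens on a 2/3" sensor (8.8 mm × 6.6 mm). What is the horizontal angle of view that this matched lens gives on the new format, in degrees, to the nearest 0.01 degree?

10.79°

Sensor diagonal = √(8.8² + 6.6²) = √121.0000 ≈ 11.0000 mm.
Sensor diagonal = √(23.5² + 15.6²) = √795.6100 ≈ 28.2066 mm.
Equal diagonal AOV ⇒ f₂ = f₁ · 28.2066/11.0000 = 48.5 × 2.56423 ≈ 124.3653 mm.
Horizontal AOV on the new format = 2·arctan(23.5 / (2 × 124.3653)) = 2·arctan(0.09448) ≈ 10.7945°.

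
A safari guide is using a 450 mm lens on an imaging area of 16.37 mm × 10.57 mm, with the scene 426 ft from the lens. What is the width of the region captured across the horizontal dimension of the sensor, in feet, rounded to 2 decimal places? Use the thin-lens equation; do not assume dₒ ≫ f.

dₒ: 426 ft × 304.8 mm/ft = 129844.80 mm.
Similar triangles through the lens centre give W/dₒ = w/dᵢ; with 1/f = 1/dₒ + 1/dᵢ this gives W = w·(dₒ − f)/f.
W = 16.37 mm × (129845 − 450) / 450 = 16.37 × 287.5440 ≈ 4707.095 mm = 4707.095/304.8 ft = 15.4432 ft.

15.44 ft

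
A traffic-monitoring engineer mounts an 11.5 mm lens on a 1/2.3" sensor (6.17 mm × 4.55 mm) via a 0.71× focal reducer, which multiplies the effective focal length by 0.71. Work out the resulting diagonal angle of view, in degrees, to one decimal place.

Effective focal length f = 11.5 × 0.71 = 8.165 mm.
Sensor diagonal = √(6.17² + 4.55²) = √58.7714 ≈ 7.6663 mm.
α = 2·arctan(7.666 / (2 × 8.165)) = 2·arctan(0.46946) ≈ 50.2962°.

50.3°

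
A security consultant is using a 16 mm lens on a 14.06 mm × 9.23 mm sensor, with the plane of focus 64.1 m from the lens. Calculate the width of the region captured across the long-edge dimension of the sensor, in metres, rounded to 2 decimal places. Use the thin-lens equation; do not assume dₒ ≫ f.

56.31 m

dₒ: 64.1 m = 64100 mm.
Similar triangles through the lens centre give W/dₒ = w/dᵢ; with 1/f = 1/dₒ + 1/dᵢ this gives W = w·(dₒ − f)/f.
W = 14.06 mm × (64100 − 16) / 16 = 14.06 × 4005.2500 ≈ 56313.815 mm = 56.3138 m.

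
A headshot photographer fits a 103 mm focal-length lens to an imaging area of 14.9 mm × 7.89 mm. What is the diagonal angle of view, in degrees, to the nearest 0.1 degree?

9.4°

Sensor diagonal = √(14.9² + 7.89²) = √284.2621 ≈ 16.8601 mm.
Angle of view α = 2·arctan(d/2f) with d = 16.8601 mm and f = 103 mm.
d/2f = 0.08185; arctan(0.08185) ≈ 4.6789°, so α ≈ 9.3579°.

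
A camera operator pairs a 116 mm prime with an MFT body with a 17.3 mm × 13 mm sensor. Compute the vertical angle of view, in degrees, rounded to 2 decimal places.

6.41°

Angle of view α = 2·arctan(h/2f) with h = 13 mm and f = 116 mm.
h/2f = 0.05603; arctan(0.05603) ≈ 3.2072°, so α ≈ 6.4144°.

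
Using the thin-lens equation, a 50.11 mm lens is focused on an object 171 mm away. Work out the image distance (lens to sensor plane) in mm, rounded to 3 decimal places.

70.881 mm

1/dᵢ = 1/f − 1/dₒ = 1/50.11 − 1/171 = 0.0141081 mm⁻¹.
dᵢ = 1/0.0141081 ≈ 70.8810 mm.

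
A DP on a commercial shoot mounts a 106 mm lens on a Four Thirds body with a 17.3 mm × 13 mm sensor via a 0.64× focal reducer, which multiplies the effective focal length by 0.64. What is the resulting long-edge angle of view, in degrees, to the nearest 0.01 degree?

Effective focal length f = 106 × 0.64 = 67.84 mm.
α = 2·arctan(17.3 / (2 × 67.84)) = 2·arctan(0.12751) ≈ 14.5327°.

14.53°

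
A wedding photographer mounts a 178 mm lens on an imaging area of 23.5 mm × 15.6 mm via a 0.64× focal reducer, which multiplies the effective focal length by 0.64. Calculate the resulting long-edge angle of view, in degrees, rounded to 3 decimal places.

11.778°

Effective focal length f = 178 × 0.64 = 113.92 mm.
α = 2·arctan(23.5 / (2 × 113.92)) = 2·arctan(0.10314) ≈ 11.7776°.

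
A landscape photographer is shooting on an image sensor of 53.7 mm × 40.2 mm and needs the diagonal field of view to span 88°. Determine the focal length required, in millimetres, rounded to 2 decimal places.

Sensor diagonal = √(53.7² + 40.2²) = √4499.7300 ≈ 67.0800 mm.
From α = 2·arctan(d/2f) we get f = d / (2·tan(α/2)).
With d = 67.0800 mm and α/2 = 44°, tan(α/2) ≈ 0.96569, so f ≈ 67.0800 / 1.93138 ≈ 34.7317 mm.

34.73 mm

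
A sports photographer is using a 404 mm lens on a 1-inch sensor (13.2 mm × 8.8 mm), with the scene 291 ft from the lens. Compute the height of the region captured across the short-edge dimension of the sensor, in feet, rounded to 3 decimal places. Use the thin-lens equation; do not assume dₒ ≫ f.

6.310 ft

dₒ: 291 ft × 304.8 mm/ft = 88696.80 mm.
Similar triangles through the lens centre give W/dₒ = h/dᵢ; with 1/f = 1/dₒ + 1/dᵢ this gives W = h·(dₒ − f)/f.
W = 8.8 mm × (88696.8 − 404) / 404 = 8.8 × 218.5465 ≈ 1923.209 mm = 1923.209/304.8 ft = 6.30974 ft.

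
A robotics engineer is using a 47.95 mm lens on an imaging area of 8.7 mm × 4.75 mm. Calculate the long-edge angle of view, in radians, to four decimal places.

Angle of view α = 2·arctan(w/2f) with w = 8.7 mm and f = 47.95 mm.
w/2f = 0.09072; arctan(0.09072) ≈ 0.0905 rad, so α ≈ 0.1809 rad.

0.1809 rad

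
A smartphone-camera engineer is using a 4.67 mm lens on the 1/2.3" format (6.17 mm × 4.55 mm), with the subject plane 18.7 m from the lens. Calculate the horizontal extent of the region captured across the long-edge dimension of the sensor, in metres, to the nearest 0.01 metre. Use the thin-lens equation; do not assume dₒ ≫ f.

24.70 m

dₒ: 18.7 m = 18700 mm.
Similar triangles through the lens centre give W/dₒ = w/dᵢ; with 1/f = 1/dₒ + 1/dᵢ this gives W = w·(dₒ − f)/f.
W = 6.17 mm × (18700 − 4.67) / 4.67 = 6.17 × 4003.2827 ≈ 24700.254 mm = 24.7003 m.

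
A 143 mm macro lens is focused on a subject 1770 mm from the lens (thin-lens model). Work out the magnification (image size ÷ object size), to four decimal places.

0.0879×

Thin lens: 1/f = 1/dₒ + 1/dᵢ → 1/dᵢ = 1/143 − 1/1770 = 0.0064280 mm⁻¹, so dᵢ ≈ 155.5685 mm.
Magnification m = dᵢ/dₒ = 155.5685/1770 ≈ 0.08789.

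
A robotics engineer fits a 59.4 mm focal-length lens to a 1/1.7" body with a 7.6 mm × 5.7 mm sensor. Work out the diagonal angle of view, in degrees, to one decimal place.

9.1°

Sensor diagonal = √(7.6² + 5.7²) = √90.2500 ≈ 9.5000 mm.
Angle of view α = 2·arctan(d/2f) with d = 9.5000 mm and f = 59.4 mm.
d/2f = 0.07997; arctan(0.07997) ≈ 4.5720°, so α ≈ 9.1440°.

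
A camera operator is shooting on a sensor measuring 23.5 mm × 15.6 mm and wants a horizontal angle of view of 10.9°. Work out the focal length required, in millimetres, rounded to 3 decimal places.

123.155 mm

From α = 2·arctan(w/2f) we get f = w / (2·tan(α/2)).
With w = 23.5 mm and α/2 = 5.45°, tan(α/2) ≈ 0.09541, so f ≈ 23.5 / 0.19082 ≈ 123.1548 mm.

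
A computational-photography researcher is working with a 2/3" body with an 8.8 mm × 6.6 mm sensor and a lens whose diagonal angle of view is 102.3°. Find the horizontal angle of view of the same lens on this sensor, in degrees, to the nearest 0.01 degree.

89.61°

Sensor diagonal = √(8.8² + 6.6²) = √121.0000 ≈ 11.0000 mm.
From the diagonal AOV: f = 11.0000 / (2·tan(51.15°)) = 11.0000 / 2.48306 ≈ 4.4300 mm.
Horizontal AOV = 2·arctan(8.8 / (2 × 4.4300)) = 2·arctan(0.99322) ≈ 89.6104°.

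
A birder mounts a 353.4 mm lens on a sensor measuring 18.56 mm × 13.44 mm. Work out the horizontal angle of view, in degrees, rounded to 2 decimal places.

3.01°

Angle of view α = 2·arctan(w/2f) with w = 18.56 mm and f = 353.4 mm.
w/2f = 0.02626; arctan(0.02626) ≈ 1.5042°, so α ≈ 3.0084°.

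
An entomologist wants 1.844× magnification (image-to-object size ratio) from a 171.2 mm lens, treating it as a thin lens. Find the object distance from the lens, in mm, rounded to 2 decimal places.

264.04 mm

With m = dᵢ/dₒ and 1/f = 1/dₒ + 1/dᵢ, substituting dᵢ = m·dₒ gives 1/f = (1 + 1/m)/dₒ, hence dₒ = f·(1 + 1/m).
dₒ = 171.2 × (1 + 1/1.844) = 171.2 × 1.54230 ≈ 264.042 mm.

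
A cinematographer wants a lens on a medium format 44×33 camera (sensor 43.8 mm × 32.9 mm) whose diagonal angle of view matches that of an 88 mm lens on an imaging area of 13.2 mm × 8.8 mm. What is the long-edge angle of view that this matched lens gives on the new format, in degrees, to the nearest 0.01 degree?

Sensor diagonal = √(13.2² + 8.8²) = √251.6800 ≈ 15.8644 mm.
Sensor diagonal = √(43.8² + 32.9²) = √3000.8500 ≈ 54.7800 mm.
Equal diagonal AOV ⇒ f₂ = f₁ · 54.7800/15.8644 = 88 × 3.45301 ≈ 303.8648 mm.
Long-edge AOV on the new format = 2·arctan(43.8 / (2 × 303.8648)) = 2·arctan(0.07207) ≈ 8.2445°.

8.24°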